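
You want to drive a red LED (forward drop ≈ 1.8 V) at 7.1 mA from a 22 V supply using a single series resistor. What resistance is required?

The resistor drops V_S − V_D = 22 − 1.8 = 20.2 V at 7.1 mA.
R = 20.2 V / 7.1 mA = 2.85 kΩ.

R ≈ 2.8 kΩ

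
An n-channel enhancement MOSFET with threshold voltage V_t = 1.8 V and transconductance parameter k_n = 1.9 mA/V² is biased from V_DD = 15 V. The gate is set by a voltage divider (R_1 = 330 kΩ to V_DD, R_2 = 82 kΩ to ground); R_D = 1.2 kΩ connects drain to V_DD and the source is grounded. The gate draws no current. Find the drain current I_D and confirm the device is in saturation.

V_G = V_DD·R_2/(R_1+R_2) = 15×82/412 = 2.99 V. With the source grounded, V_GS = V_G = 2.99 V.
Assume saturation: I_D = (k_n/2)(V_GS − V_t)² = (1.9/2)×(2.99 − 1.8)² = 0.95×1.19² = 1.33 mA.
V_DS = V_DD − I_D·R_D = 15 − 1.33×1.2 = 13.4 V.
Saturation requires V_DS ≥ V_GS − V_t = 1.19 V; 13.4 ≥ 1.19 ✓.

I_D ≈ 1.3 mA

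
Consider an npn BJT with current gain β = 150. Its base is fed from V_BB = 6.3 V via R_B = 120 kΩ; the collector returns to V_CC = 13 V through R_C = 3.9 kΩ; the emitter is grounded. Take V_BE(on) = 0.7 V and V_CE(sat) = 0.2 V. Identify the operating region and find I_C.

saturation; I_C ≈ 3.3 mA

Assume active: I_B = (6.3 − 0.7)/120 = 0.0467 mA, giving I_C = β·I_B = 7 mA.
But then V_CE = 13 − 7×3.9 = -14.3 V < V_CE(sat) = 0.2 V — impossible in the active region.
So the transistor is saturated. With V_CE = 0.2 V, I_C = (V_CC − 0.2)/R_C = 12.8/3.9 = 3.28 mA.
Check: β·I_B = 7 mA > I_C = 3.28 mA, confirming saturation.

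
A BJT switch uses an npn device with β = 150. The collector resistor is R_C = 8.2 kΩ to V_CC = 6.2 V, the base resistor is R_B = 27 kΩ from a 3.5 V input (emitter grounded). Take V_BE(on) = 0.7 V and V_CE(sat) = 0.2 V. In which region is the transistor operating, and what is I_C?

Assume active: I_B = (3.5 − 0.7)/27 = 0.104 mA, giving I_C = β·I_B = 15.6 mA.
But then V_CE = 6.2 − 15.6×8.2 = -121 V < V_CE(sat) = 0.2 V — impossible in the active region.
So the transistor is saturated. With V_CE = 0.2 V, I_C = (V_CC − 0.2)/R_C = 6/8.2 = 0.732 mA.
Check: β·I_B = 15.6 mA > I_C = 0.732 mA, confirming saturation.

saturation; I_C ≈ 0.73 mA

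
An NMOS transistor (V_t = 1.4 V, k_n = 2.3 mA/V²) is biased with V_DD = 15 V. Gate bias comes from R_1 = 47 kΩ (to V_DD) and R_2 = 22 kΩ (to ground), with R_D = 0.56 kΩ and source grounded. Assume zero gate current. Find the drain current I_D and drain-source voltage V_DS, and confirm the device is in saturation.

I_D ≈ 13 mA, V_DS ≈ 7.6 V

V_G = V_DD·R_2/(R_1+R_2) = 15×22/69 = 4.78 V. With the source grounded, V_GS = V_G = 4.78 V.
Assume saturation: I_D = (k_n/2)(V_GS − V_t)² = (2.3/2)×(4.78 − 1.4)² = 1.15×3.38² = 13.2 mA.
V_DS = V_DD − I_D·R_D = 15 − 13.2×0.56 = 7.63 V.
Saturation requires V_DS ≥ V_GS − V_t = 3.38 V; 7.63 ≥ 3.38 ✓.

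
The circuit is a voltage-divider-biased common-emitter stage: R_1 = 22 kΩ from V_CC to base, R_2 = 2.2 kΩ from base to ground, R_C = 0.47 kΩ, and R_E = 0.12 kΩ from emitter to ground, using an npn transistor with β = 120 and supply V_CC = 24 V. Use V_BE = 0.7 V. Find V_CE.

Thevenize the base divider: V_Th = V_CC·R_2/(R_1+R_2) = 24×2.2/24.2 = 2.18 V, R_Th = R_1‖R_2 = 2 kΩ.
Base-emitter loop: V_Th = I_B·R_Th + V_BE + (β+1)I_B·R_E, so I_B = (2.18 − 0.7) / (2 + 121×0.12) = 0.0897 mA.
I_C = β·I_B = 120×0.0897 = 10.8 mA, and I_E = (β+1)I_B = 10.9 mA.
V_CE = V_CC − I_C·R_C − I_E·R_E = 24 − 10.8×0.47 − 10.9×0.12 = 17.6 V.
V_CE = 17.6 V > 0.2 V confirms active-region operation.

V_CE ≈ 18 V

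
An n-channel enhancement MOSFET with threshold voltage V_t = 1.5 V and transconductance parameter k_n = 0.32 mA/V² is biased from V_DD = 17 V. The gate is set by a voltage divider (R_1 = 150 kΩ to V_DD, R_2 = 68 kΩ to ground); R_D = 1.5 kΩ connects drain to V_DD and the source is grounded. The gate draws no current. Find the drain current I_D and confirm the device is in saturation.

I_D ≈ 2.3 mA

V_G = V_DD·R_2/(R_1+R_2) = 17×68/218 = 5.3 V. With the source grounded, V_GS = V_G = 5.3 V.
Assume saturation: I_D = (k_n/2)(V_GS − V_t)² = (0.32/2)×(5.3 − 1.5)² = 0.16×3.8² = 2.31 mA.
V_DS = V_DD − I_D·R_D = 17 − 2.31×1.5 = 13.5 V.
Saturation requires V_DS ≥ V_GS − V_t = 3.8 V; 13.5 ≥ 3.8 ✓.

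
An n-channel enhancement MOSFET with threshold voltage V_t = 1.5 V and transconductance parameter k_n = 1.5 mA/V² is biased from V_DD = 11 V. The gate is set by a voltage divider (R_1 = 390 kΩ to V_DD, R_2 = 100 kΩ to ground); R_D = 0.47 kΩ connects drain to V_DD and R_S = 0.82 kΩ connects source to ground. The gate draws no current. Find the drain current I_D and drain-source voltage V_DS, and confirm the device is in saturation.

I_D ≈ 0.23 mA, V_DS ≈ 11 V

V_G = V_DD·R_2/(R_1+R_2) = 11×100/490 = 2.24 V.
Assume saturation: I_D = (k_n/2)(V_GS − V_t)² with V_GS = V_G − I_D·R_S = 2.24 − 0.82·I_D.
Substituting gives 0.504·I_D² − 1.92·I_D + 0.416 = 0, with roots I_D = 0.231 or 3.57 mA.
The root I_D = 3.57 mA gives V_GS = -0.681 V ≤ V_t, so take I_D = 0.231 mA.
Then V_GS = 2.06 V and V_DS = V_DD − I_D(R_D+R_S) = 11 − 0.231×1.29 = 10.7 V.
Saturation requires V_DS ≥ V_GS − V_t = 0.555 V; 10.7 ≥ 0.555 ✓.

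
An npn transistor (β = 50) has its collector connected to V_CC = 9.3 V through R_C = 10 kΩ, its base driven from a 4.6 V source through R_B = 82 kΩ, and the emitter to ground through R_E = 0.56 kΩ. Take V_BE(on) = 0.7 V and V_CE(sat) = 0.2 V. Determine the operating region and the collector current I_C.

saturation; I_C ≈ 0.86 mA

Assume active: I_B = (4.6 − 0.7)/(82 + 51×0.56) = 0.0353 mA, I_C = β·I_B = 1.76 mA.
Then V_CE = 9.3 − 1.76×10 − 1.8×0.56 = -9.34 V < 0.2 V — the active assumption fails.
Re-solve with V_CE = 0.2 V. KCL at the emitter: V_E/R_E = (V_BB−0.7−V_E)/R_B + (V_CC−0.2−V_E)/R_C, giving V_E = 0.505 V.
I_C = (V_CC − 0.2 − V_E)/R_C = (9.1 − 0.505)/10 = 0.86 mA.
Check: I_B = (3.9 − 0.505)/82 = 0.0414 mA, and β·I_B = 2.07 mA > I_C, confirming saturation.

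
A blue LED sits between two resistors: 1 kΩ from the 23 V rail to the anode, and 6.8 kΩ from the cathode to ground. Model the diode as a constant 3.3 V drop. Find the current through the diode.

The two resistors are in series with the diode, so KVL gives 23 = I·1 + 3.3 + I·6.8.
I = (23 − 3.3) / (1 + 6.8) kΩ = 19.7 / 7.8 = 2.53 mA.

I ≈ 2.5 mA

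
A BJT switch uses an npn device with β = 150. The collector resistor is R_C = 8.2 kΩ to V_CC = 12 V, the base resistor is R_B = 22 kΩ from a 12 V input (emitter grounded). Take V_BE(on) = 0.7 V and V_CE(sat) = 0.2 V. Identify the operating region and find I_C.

Assume active: I_B = (12 − 0.7)/22 = 0.514 mA, giving I_C = β·I_B = 77 mA.
But then V_CE = 12 − 77×8.2 = -620 V < V_CE(sat) = 0.2 V — impossible in the active region.
So the transistor is saturated. With V_CE = 0.2 V, I_C = (V_CC − 0.2)/R_C = 11.8/8.2 = 1.44 mA.
Check: β·I_B = 77 mA > I_C = 1.44 mA, confirming saturation.

saturation; I_C ≈ 1.4 mA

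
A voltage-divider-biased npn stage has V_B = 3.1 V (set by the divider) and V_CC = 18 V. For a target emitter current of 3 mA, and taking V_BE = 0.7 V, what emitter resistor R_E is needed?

V_E = V_B − V_BE = 3.1 − 0.7 = 2.4 V.
R_E = V_E / I_E = 2.4 / 3 = 0.8 kΩ.

R_E ≈ 0.8 kΩ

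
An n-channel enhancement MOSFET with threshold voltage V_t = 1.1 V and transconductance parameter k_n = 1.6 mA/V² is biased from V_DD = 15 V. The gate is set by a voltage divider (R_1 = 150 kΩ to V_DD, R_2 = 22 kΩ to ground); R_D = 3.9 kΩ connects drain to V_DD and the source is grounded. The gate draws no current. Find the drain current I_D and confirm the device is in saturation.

I_D ≈ 0.54 mA

V_G = V_DD·R_2/(R_1+R_2) = 15×22/172 = 1.92 V. With the source grounded, V_GS = V_G = 1.92 V.
Assume saturation: I_D = (k_n/2)(V_GS − V_t)² = (1.6/2)×(1.92 − 1.1)² = 0.8×0.819² = 0.536 mA.
V_DS = V_DD − I_D·R_D = 15 − 0.536×3.9 = 12.9 V.
Saturation requires V_DS ≥ V_GS − V_t = 0.819 V; 12.9 ≥ 0.819 ✓.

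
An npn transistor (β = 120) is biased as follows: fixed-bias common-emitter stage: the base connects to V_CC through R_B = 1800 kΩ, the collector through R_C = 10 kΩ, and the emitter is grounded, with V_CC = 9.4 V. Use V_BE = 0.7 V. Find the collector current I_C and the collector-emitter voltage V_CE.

I_C ≈ 0.58 mA, V_CE ≈ 3.6 V

Base loop: V_CC = I_B·R_B + V_BE, so I_B = (9.4 − 0.7)/1800 kΩ = 0.00483 mA.
In the active region I_C = β·I_B = 120 × 0.00483 = 0.58 mA.
Collector loop: V_CE = V_CC − I_C·R_C = 9.4 − 0.58×10 = 3.6 V.
Since V_CE = 3.6 V > V_CE(sat) ≈ 0.2 V, the transistor is in the active region as assumed.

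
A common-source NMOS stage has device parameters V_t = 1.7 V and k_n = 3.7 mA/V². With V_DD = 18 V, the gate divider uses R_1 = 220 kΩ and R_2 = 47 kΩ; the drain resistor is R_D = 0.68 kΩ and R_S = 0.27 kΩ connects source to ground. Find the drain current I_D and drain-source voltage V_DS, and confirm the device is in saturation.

I_D ≈ 1.8 mA, V_DS ≈ 16 V

V_G = V_DD·R_2/(R_1+R_2) = 18×47/267 = 3.17 V.
Assume saturation: I_D = (k_n/2)(V_GS − V_t)² with V_GS = V_G − I_D·R_S = 3.17 − 0.27·I_D.
Substituting gives 0.135·I_D² − 2.47·I_D + 3.99 = 0, with roots I_D = 1.79 or 16.5 mA.
The root I_D = 16.5 mA gives V_GS = -1.29 V ≤ V_t, so take I_D = 1.79 mA.
Then V_GS = 2.68 V and V_DS = V_DD − I_D(R_D+R_S) = 18 − 1.79×0.95 = 16.3 V.
Saturation requires V_DS ≥ V_GS − V_t = 0.984 V; 16.3 ≥ 0.984 ✓.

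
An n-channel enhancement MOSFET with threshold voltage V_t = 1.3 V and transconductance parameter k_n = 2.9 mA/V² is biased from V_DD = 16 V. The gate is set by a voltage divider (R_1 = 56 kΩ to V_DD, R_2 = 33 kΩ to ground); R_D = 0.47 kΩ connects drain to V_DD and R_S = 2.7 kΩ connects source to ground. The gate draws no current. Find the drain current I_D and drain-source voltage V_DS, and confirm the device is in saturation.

I_D ≈ 1.4 mA, V_DS ≈ 12 V

V_G = V_DD·R_2/(R_1+R_2) = 16×33/89 = 5.93 V.
Assume saturation: I_D = (k_n/2)(V_GS − V_t)² with V_GS = V_G − I_D·R_S = 5.93 − 2.7·I_D.
Substituting gives 10.6·I_D² − 37.3·I_D + 31.1 = 0, with roots I_D = 1.36 or 2.17 mA.
The root I_D = 2.17 mA gives V_GS = 0.077 V ≤ V_t, so take I_D = 1.36 mA.
Then V_GS = 2.27 V and V_DS = V_DD − I_D(R_D+R_S) = 16 − 1.36×3.17 = 11.7 V.
Saturation requires V_DS ≥ V_GS − V_t = 0.968 V; 11.7 ≥ 0.968 ✓.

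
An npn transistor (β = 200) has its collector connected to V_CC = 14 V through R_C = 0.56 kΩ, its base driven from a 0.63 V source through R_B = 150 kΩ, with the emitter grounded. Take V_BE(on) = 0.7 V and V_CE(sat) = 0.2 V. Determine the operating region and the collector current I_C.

V_BB = 0.63 V ≤ V_BE(on) = 0.7 V, so the base-emitter junction is not forward biased.
The transistor is in cutoff: I_B = I_C = 0.

cutoff; I_C ≈ 0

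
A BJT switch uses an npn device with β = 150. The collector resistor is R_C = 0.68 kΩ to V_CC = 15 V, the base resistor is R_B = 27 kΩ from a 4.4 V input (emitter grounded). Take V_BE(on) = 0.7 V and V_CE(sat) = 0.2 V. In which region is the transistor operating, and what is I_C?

Assume active. Base-emitter loop: I_B = (V_BB − V_BE)/R_B = (4.4 − 0.7)/27 = 0.137 mA.
I_C = β·I_B = 150×0.137 = 20.6 mA.
V_CE = V_CC − I_C·R_C = 15 − 20.6×0.68 = 1.02 V > V_CE(sat), so the active-region assumption holds.

active; I_C ≈ 21 mA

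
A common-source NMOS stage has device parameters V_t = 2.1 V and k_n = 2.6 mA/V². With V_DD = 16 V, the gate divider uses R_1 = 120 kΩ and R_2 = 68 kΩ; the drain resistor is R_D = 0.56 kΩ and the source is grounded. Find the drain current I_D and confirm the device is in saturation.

V_G = V_DD·R_2/(R_1+R_2) = 16×68/188 = 5.79 V. With the source grounded, V_GS = V_G = 5.79 V.
Assume saturation: I_D = (k_n/2)(V_GS − V_t)² = (2.6/2)×(5.79 − 2.1)² = 1.3×3.69² = 17.7 mA.
V_DS = V_DD − I_D·R_D = 16 − 17.7×0.56 = 6.1 V.
Saturation requires V_DS ≥ V_GS − V_t = 3.69 V; 6.1 ≥ 3.69 ✓.

I_D ≈ 18 mA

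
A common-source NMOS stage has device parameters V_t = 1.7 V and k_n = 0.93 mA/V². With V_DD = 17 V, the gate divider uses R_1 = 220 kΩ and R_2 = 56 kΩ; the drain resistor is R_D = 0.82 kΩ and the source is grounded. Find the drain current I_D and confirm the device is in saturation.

I_D ≈ 1.4 mA

V_G = V_DD·R_2/(R_1+R_2) = 17×56/276 = 3.45 V. With the source grounded, V_GS = V_G = 3.45 V.
Assume saturation: I_D = (k_n/2)(V_GS − V_t)² = (0.93/2)×(3.45 − 1.7)² = 0.465×1.75² = 1.42 mA.
V_DS = V_DD − I_D·R_D = 17 − 1.42×0.82 = 15.8 V.
Saturation requires V_DS ≥ V_GS − V_t = 1.75 V; 15.8 ≥ 1.75 ✓.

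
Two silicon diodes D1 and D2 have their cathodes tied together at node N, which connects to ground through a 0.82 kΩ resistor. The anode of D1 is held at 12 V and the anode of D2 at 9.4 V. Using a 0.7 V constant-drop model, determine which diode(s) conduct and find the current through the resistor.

Assume both conduct. Then node N would need to be at both 12−0.7 = 11.3 V and 9.4−0.7 = 8.7 V, which is impossible.
Assume only D1 conducts: V_N = 12 − 0.7 = 11.3 V, so I_R = 11.3/0.82 = 13.8 mA.
Check D2: its anode-to-cathode voltage is 9.4 − 11.3 = -1.9 V < 0.7 V, so it is off. The assumption is consistent.

Only D1 conducts; I_R ≈ 14 mA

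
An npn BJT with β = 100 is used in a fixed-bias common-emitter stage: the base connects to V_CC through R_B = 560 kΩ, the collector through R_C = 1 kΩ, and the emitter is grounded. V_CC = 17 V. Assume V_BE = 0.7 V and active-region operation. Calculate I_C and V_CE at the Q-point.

I_C ≈ 2.9 mA, V_CE ≈ 14 V

Base loop: V_CC = I_B·R_B + V_BE, so I_B = (17 − 0.7)/560 kΩ = 0.0291 mA.
In the active region I_C = β·I_B = 100 × 0.0291 = 2.91 mA.
Collector loop: V_CE = V_CC − I_C·R_C = 17 − 2.91×1 = 14.1 V.
Since V_CE = 14.1 V > V_CE(sat) ≈ 0.2 V, the transistor is in the active region as assumed.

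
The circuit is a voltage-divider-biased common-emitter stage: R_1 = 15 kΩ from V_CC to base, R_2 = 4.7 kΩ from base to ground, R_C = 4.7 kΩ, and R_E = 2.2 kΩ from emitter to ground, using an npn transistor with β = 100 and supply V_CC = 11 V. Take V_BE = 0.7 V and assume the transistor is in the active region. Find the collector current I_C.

I_C ≈ 0.85 mA

Thevenize the base divider: V_Th = V_CC·R_2/(R_1+R_2) = 11×4.7/19.7 = 2.62 V, R_Th = R_1‖R_2 = 3.58 kΩ.
Base-emitter loop: V_Th = I_B·R_Th + V_BE + (β+1)I_B·R_E, so I_B = (2.62 − 0.7) / (3.58 + 101×2.2) = 0.00852 mA.
I_C = β·I_B = 100×0.00852 = 0.852 mA, and I_E = (β+1)I_B = 0.861 mA.
V_CE = V_CC − I_C·R_C − I_E·R_E = 11 − 0.852×4.7 − 0.861×2.2 = 5.1 V.
V_CE = 5.1 V > 0.2 V confirms active-region operation.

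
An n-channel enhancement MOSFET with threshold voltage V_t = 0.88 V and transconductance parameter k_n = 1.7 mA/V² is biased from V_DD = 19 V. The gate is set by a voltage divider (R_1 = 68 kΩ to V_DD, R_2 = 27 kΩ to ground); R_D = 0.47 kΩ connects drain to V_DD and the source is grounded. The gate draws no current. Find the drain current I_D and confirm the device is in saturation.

I_D ≈ 17 mA

V_G = V_DD·R_2/(R_1+R_2) = 19×27/95 = 5.4 V. With the source grounded, V_GS = V_G = 5.4 V.
Assume saturation: I_D = (k_n/2)(V_GS − V_t)² = (1.7/2)×(5.4 − 0.88)² = 0.85×4.52² = 17.4 mA.
V_DS = V_DD − I_D·R_D = 19 − 17.4×0.47 = 10.8 V.
Saturation requires V_DS ≥ V_GS − V_t = 4.52 V; 10.8 ≥ 4.52 ✓.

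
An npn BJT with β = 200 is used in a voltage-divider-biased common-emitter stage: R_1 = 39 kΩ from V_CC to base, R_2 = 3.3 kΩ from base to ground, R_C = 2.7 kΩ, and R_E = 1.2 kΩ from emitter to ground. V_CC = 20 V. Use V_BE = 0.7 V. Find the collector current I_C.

I_C ≈ 0.7 mA

Thevenize the base divider: V_Th = V_CC·R_2/(R_1+R_2) = 20×3.3/42.3 = 1.56 V, R_Th = R_1‖R_2 = 3.04 kΩ.
Base-emitter loop: V_Th = I_B·R_Th + V_BE + (β+1)I_B·R_E, so I_B = (1.56 − 0.7) / (3.04 + 201×1.2) = 0.00352 mA.
I_C = β·I_B = 200×0.00352 = 0.704 mA, and I_E = (β+1)I_B = 0.708 mA.
V_CE = V_CC − I_C·R_C − I_E·R_E = 20 − 0.704×2.7 − 0.708×1.2 = 17.2 V.
V_CE = 17.2 V > 0.2 V confirms active-region operation.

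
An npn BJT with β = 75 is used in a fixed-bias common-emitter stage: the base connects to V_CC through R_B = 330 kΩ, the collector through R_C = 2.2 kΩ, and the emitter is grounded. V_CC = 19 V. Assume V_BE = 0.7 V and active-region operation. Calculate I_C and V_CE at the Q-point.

Base loop: V_CC = I_B·R_B + V_BE, so I_B = (19 − 0.7)/330 kΩ = 0.0555 mA.
In the active region I_C = β·I_B = 75 × 0.0555 = 4.16 mA.
Collector loop: V_CE = V_CC − I_C·R_C = 19 − 4.16×2.2 = 9.85 V.
Since V_CE = 9.85 V > V_CE(sat) ≈ 0.2 V, the transistor is in the active region as assumed.

I_C ≈ 4.2 mA, V_CE ≈ 9.8 V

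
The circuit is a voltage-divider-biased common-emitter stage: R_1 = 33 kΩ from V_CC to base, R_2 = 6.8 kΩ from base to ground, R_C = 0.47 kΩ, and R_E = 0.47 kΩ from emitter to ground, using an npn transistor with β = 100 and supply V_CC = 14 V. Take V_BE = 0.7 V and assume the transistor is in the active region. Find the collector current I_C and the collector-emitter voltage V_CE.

Thevenize the base divider: V_Th = V_CC·R_2/(R_1+R_2) = 14×6.8/39.8 = 2.39 V, R_Th = R_1‖R_2 = 5.64 kΩ.
Base-emitter loop: V_Th = I_B·R_Th + V_BE + (β+1)I_B·R_E, so I_B = (2.39 − 0.7) / (5.64 + 101×0.47) = 0.0319 mA.
I_C = β·I_B = 100×0.0319 = 3.19 mA, and I_E = (β+1)I_B = 3.22 mA.
V_CE = V_CC − I_C·R_C − I_E·R_E = 14 − 3.19×0.47 − 3.22×0.47 = 11 V.
V_CE = 11 V > 0.2 V confirms active-region operation.

I_C ≈ 3.2 mA, V_CE ≈ 11 V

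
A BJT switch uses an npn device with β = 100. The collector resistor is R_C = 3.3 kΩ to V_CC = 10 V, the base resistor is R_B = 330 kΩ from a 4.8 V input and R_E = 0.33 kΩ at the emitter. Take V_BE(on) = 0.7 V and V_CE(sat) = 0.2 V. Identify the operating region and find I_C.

active; I_C ≈ 1.1 mA

Assume active. Base-emitter loop: I_B = (V_BB − V_BE)/(R_B + (β+1)R_E) = (4.8 − 0.7)/(330 + 101×0.33) = 0.0113 mA.
I_C = β·I_B = 100×0.0113 = 1.13 mA.
V_CE = V_CC − I_C·R_C − I_E·R_E = 10 − 1.13×3.3 − 1.14×0.33 = 5.9 V > V_CE(sat), so the active-region assumption holds.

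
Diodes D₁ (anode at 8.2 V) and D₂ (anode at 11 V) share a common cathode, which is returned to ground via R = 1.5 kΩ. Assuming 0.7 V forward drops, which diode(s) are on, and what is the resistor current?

Only D₂ conducts; I_R ≈ 6.9 mA

Assume both conduct. Then node N would need to be at both 8.2−0.7 = 7.5 V and 11−0.7 = 10.3 V, which is impossible.
Assume only D₂ conducts: V_N = 11 − 0.7 = 10.3 V, so I_R = 10.3/1.5 = 6.87 mA.
Check D₁: its anode-to-cathode voltage is 8.2 − 10.3 = -2.1 V < 0.7 V, so it is off. The assumption is consistent.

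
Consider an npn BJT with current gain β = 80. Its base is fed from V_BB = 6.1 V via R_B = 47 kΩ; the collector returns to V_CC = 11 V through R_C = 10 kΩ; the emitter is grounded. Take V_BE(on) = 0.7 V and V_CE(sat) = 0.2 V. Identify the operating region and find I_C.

Assume active: I_B = (6.1 − 0.7)/47 = 0.115 mA, giving I_C = β·I_B = 9.19 mA.
But then V_CE = 11 − 9.19×10 = -80.9 V < V_CE(sat) = 0.2 V — impossible in the active region.
So the transistor is saturated. With V_CE = 0.2 V, I_C = (V_CC − 0.2)/R_C = 10.8/10 = 1.08 mA.
Check: β·I_B = 9.19 mA > I_C = 1.08 mA, confirming saturation.

saturation; I_C ≈ 1.1 mA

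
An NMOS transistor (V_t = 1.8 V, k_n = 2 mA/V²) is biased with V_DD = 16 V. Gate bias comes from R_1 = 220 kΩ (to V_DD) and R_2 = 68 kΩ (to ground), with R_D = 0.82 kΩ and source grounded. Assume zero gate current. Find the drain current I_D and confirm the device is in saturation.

V_G = V_DD·R_2/(R_1+R_2) = 16×68/288 = 3.78 V. With the source grounded, V_GS = V_G = 3.78 V.
Assume saturation: I_D = (k_n/2)(V_GS − V_t)² = (2/2)×(3.78 − 1.8)² = 1×1.98² = 3.91 mA.
V_DS = V_DD − I_D·R_D = 16 − 3.91×0.82 = 12.8 V.
Saturation requires V_DS ≥ V_GS − V_t = 1.98 V; 12.8 ≥ 1.98 ✓.

I_D ≈ 3.9 mA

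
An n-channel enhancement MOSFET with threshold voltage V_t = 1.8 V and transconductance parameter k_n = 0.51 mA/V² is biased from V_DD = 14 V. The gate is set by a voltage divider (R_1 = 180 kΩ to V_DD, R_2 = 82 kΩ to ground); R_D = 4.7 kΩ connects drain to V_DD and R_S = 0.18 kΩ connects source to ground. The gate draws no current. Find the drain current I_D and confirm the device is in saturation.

V_G = V_DD·R_2/(R_1+R_2) = 14×82/262 = 4.38 V.
Assume saturation: I_D = (k_n/2)(V_GS − V_t)² with V_GS = V_G − I_D·R_S = 4.38 − 0.18·I_D.
Substituting gives 0.00826·I_D² − 1.24·I_D + 1.7 = 0, with roots I_D = 1.39 or 148 mA.
The root I_D = 148 mA gives V_GS = -22.3 V ≤ V_t, so take I_D = 1.39 mA.
Then V_GS = 4.13 V and V_DS = V_DD − I_D(R_D+R_S) = 14 − 1.39×4.88 = 7.23 V.
Saturation requires V_DS ≥ V_GS − V_t = 2.33 V; 7.23 ≥ 2.33 ✓.

I_D ≈ 1.4 mA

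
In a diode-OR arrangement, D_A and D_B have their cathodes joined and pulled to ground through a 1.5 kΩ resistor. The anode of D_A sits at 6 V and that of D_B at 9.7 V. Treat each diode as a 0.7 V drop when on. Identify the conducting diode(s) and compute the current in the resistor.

Only D_B conducts; I_R ≈ 6 mA

Assume both conduct. Then node N would need to be at both 6−0.7 = 5.3 V and 9.7−0.7 = 9 V, which is impossible.
Assume only D_B conducts: V_N = 9.7 − 0.7 = 9 V, so I_R = 9/1.5 = 6 mA.
Check D_A: its anode-to-cathode voltage is 6 − 9 = -3 V < 0.7 V, so it is off. The assumption is consistent.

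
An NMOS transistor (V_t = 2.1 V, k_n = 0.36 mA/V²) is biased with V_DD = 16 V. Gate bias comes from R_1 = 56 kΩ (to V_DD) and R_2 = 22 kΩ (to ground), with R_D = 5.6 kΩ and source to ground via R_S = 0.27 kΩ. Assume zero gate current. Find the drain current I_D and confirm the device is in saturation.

I_D ≈ 0.86 mA

V_G = V_DD·R_2/(R_1+R_2) = 16×22/78 = 4.51 V.
Assume saturation: I_D = (k_n/2)(V_GS − V_t)² with V_GS = V_G − I_D·R_S = 4.51 − 0.27·I_D.
Substituting gives 0.0131·I_D² − 1.23·I_D + 1.05 = 0, with roots I_D = 0.857 or 93.2 mA.
The root I_D = 93.2 mA gives V_GS = -20.7 V ≤ V_t, so take I_D = 0.857 mA.
Then V_GS = 4.28 V and V_DS = V_DD − I_D(R_D+R_S) = 16 − 0.857×5.87 = 11 V.
Saturation requires V_DS ≥ V_GS − V_t = 2.18 V; 11 ≥ 2.18 ✓.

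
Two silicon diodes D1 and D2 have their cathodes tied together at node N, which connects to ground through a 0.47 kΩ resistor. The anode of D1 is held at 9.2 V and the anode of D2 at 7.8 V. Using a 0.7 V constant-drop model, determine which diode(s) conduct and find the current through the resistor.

Assume both conduct. Then node N would need to be at both 9.2−0.7 = 8.5 V and 7.8−0.7 = 7.1 V, which is impossible.
Assume only D1 conducts: V_N = 9.2 − 0.7 = 8.5 V, so I_R = 8.5/0.47 = 18.1 mA.
Check D2: its anode-to-cathode voltage is 7.8 − 8.5 = -0.7 V < 0.7 V, so it is off. The assumption is consistent.

Only D1 conducts; I_R ≈ 18 mA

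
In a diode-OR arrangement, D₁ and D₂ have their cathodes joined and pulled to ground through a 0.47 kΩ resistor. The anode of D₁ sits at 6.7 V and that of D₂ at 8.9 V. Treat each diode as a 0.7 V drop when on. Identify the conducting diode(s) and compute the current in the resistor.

Assume both conduct. Then node N would need to be at both 6.7−0.7 = 6 V and 8.9−0.7 = 8.2 V, which is impossible.
Assume only D₂ conducts: V_N = 8.9 − 0.7 = 8.2 V, so I_R = 8.2/0.47 = 17.4 mA.
Check D₁: its anode-to-cathode voltage is 6.7 − 8.2 = -1.5 V < 0.7 V, so it is off. The assumption is consistent.

Only D₂ conducts; I_R ≈ 17 mA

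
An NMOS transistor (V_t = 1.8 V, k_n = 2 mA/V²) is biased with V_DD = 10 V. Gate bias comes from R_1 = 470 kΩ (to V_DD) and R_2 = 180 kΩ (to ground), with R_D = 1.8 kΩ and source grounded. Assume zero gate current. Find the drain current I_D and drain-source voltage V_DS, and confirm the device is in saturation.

I_D ≈ 0.94 mA, V_DS ≈ 8.3 V

V_G = V_DD·R_2/(R_1+R_2) = 10×180/650 = 2.77 V. With the source grounded, V_GS = V_G = 2.77 V.
Assume saturation: I_D = (k_n/2)(V_GS − V_t)² = (2/2)×(2.77 − 1.8)² = 1×0.969² = 0.939 mA.
V_DS = V_DD − I_D·R_D = 10 − 0.939×1.8 = 8.31 V.
Saturation requires V_DS ≥ V_GS − V_t = 0.969 V; 8.31 ≥ 0.969 ✓.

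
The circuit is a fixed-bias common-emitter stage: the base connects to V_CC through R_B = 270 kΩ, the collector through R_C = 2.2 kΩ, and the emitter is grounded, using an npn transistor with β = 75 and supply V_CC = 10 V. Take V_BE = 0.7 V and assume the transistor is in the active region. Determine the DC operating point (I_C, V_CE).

I_C ≈ 2.6 mA, V_CE ≈ 4.3 V

Base loop: V_CC = I_B·R_B + V_BE, so I_B = (10 − 0.7)/270 kΩ = 0.0344 mA.
In the active region I_C = β·I_B = 75 × 0.0344 = 2.58 mA.
Collector loop: V_CE = V_CC − I_C·R_C = 10 − 2.58×2.2 = 4.32 V.
Since V_CE = 4.32 V > V_CE(sat) ≈ 0.2 V, the transistor is in the active region as assumed.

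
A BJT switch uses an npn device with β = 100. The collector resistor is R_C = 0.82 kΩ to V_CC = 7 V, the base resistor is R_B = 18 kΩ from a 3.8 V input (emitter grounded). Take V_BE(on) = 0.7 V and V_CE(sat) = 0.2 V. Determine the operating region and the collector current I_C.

Assume active: I_B = (3.8 − 0.7)/18 = 0.172 mA, giving I_C = β·I_B = 17.2 mA.
But then V_CE = 7 − 17.2×0.82 = -7.12 V < V_CE(sat) = 0.2 V — impossible in the active region.
So the transistor is saturated. With V_CE = 0.2 V, I_C = (V_CC − 0.2)/R_C = 6.8/0.82 = 8.29 mA.
Check: β·I_B = 17.2 mA > I_C = 8.29 mA, confirming saturation.

saturation; I_C ≈ 8.3 mA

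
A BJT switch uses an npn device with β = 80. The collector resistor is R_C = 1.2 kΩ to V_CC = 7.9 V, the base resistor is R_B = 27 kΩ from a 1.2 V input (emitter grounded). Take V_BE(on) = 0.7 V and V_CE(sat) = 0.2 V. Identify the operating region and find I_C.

Assume active. Base-emitter loop: I_B = (V_BB − V_BE)/R_B = (1.2 − 0.7)/27 = 0.0185 mA.
I_C = β·I_B = 80×0.0185 = 1.48 mA.
V_CE = V_CC − I_C·R_C = 7.9 − 1.48×1.2 = 6.12 V > V_CE(sat), so the active-region assumption holds.

active; I_C ≈ 1.5 mA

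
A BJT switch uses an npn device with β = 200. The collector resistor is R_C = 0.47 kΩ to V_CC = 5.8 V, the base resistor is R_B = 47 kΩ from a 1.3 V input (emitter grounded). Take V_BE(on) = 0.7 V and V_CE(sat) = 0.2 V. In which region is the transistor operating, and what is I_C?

Assume active. Base-emitter loop: I_B = (V_BB − V_BE)/R_B = (1.3 − 0.7)/47 = 0.0128 mA.
I_C = β·I_B = 200×0.0128 = 2.55 mA.
V_CE = V_CC − I_C·R_C = 5.8 − 2.55×0.47 = 4.6 V > V_CE(sat), so the active-region assumption holds.

active; I_C ≈ 2.6 mA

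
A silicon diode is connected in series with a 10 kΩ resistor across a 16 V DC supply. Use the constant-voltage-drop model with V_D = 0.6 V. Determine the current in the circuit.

I ≈ 1.5 mA

KVL around the loop: 16 = V_D + I·R = 0.6 + I × 10 kΩ.
So I = (16 − 0.6) / 10 kΩ = 15.4 / 10 = 1.54 mA.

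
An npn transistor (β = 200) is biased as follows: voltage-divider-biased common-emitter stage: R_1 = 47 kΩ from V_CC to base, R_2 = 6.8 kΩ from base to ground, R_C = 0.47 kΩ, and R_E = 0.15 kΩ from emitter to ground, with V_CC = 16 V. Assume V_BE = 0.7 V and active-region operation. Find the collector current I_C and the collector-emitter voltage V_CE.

I_C ≈ 7.3 mA, V_CE ≈ 11 V

Thevenize the base divider: V_Th = V_CC·R_2/(R_1+R_2) = 16×6.8/53.8 = 2.02 V, R_Th = R_1‖R_2 = 5.94 kΩ.
Base-emitter loop: V_Th = I_B·R_Th + V_BE + (β+1)I_B·R_E, so I_B = (2.02 − 0.7) / (5.94 + 201×0.15) = 0.0366 mA.
I_C = β·I_B = 200×0.0366 = 7.33 mA, and I_E = (β+1)I_B = 7.36 mA.
V_CE = V_CC − I_C·R_C − I_E·R_E = 16 − 7.33×0.47 − 7.36×0.15 = 11.5 V.
V_CE = 11.5 V > 0.2 V confirms active-region operation.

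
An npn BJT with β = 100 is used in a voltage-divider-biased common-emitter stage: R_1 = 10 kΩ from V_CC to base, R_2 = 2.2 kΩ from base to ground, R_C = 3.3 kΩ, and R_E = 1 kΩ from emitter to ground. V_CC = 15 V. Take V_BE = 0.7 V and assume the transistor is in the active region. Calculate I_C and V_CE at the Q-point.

I_C ≈ 2 mA, V_CE ≈ 6.6 V

Thevenize the base divider: V_Th = V_CC·R_2/(R_1+R_2) = 15×2.2/12.2 = 2.7 V, R_Th = R_1‖R_2 = 1.8 kΩ.
Base-emitter loop: V_Th = I_B·R_Th + V_BE + (β+1)I_B·R_E, so I_B = (2.7 − 0.7) / (1.8 + 101×1) = 0.0195 mA.
I_C = β·I_B = 100×0.0195 = 1.95 mA, and I_E = (β+1)I_B = 1.97 mA.
V_CE = V_CC − I_C·R_C − I_E·R_E = 15 − 1.95×3.3 − 1.97×1 = 6.59 V.
V_CE = 6.59 V > 0.2 V confirms active-region operation.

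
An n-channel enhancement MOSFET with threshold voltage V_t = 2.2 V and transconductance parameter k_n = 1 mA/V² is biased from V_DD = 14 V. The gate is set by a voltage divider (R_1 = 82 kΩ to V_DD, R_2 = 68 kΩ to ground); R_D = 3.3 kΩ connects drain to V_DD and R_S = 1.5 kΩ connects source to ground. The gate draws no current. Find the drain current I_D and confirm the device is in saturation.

V_G = V_DD·R_2/(R_1+R_2) = 14×68/150 = 6.35 V.
Assume saturation: I_D = (k_n/2)(V_GS − V_t)² with V_GS = V_G − I_D·R_S = 6.35 − 1.5·I_D.
Substituting gives 1.12·I_D² − 7.22·I_D + 8.6 = 0, with roots I_D = 1.58 or 4.84 mA.
The root I_D = 4.84 mA gives V_GS = -0.911 V ≤ V_t, so take I_D = 1.58 mA.
Then V_GS = 3.98 V and V_DS = V_DD − I_D(R_D+R_S) = 14 − 1.58×4.8 = 6.42 V.
Saturation requires V_DS ≥ V_GS − V_t = 1.78 V; 6.42 ≥ 1.78 ✓.

I_D ≈ 1.6 mA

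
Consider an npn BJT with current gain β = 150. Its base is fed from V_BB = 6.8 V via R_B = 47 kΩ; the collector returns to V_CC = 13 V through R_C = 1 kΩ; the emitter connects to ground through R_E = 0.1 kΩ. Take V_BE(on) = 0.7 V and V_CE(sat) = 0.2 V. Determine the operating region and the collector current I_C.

saturation; I_C ≈ 12 mA

Assume active: I_B = (6.8 − 0.7)/(47 + 151×0.1) = 0.0982 mA, I_C = β·I_B = 14.7 mA.
Then V_CE = 13 − 14.7×1 − 14.8×0.1 = -3.22 V < 0.2 V — the active assumption fails.
Re-solve with V_CE = 0.2 V. KCL at the emitter: V_E/R_E = (V_BB−0.7−V_E)/R_B + (V_CC−0.2−V_E)/R_C, giving V_E = 1.17 V.
I_C = (V_CC − 0.2 − V_E)/R_C = (12.8 − 1.17)/1 = 11.6 mA.
Check: I_B = (6.1 − 1.17)/47 = 0.105 mA, and β·I_B = 15.7 mA > I_C, confirming saturation.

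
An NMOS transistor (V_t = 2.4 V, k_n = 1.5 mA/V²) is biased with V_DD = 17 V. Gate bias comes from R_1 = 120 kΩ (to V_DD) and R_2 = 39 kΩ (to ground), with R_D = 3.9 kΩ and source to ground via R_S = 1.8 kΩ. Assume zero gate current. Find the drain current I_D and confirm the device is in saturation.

I_D ≈ 0.52 mA

V_G = V_DD·R_2/(R_1+R_2) = 17×39/159 = 4.17 V.
Assume saturation: I_D = (k_n/2)(V_GS − V_t)² with V_GS = V_G − I_D·R_S = 4.17 − 1.8·I_D.
Substituting gives 2.43·I_D² − 5.78·I_D + 2.35 = 0, with roots I_D = 0.52 or 1.86 mA.
The root I_D = 1.86 mA gives V_GS = 0.826 V ≤ V_t, so take I_D = 0.52 mA.
Then V_GS = 3.23 V and V_DS = V_DD − I_D(R_D+R_S) = 17 − 0.52×5.7 = 14 V.
Saturation requires V_DS ≥ V_GS − V_t = 0.833 V; 14 ≥ 0.833 ✓.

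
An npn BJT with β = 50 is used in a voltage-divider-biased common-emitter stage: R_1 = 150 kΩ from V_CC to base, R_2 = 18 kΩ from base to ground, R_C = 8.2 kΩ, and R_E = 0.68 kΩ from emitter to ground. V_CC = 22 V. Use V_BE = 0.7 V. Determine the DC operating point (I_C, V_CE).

I_C ≈ 1.6 mA, V_CE ≈ 7.5 V

Thevenize the base divider: V_Th = V_CC·R_2/(R_1+R_2) = 22×18/168 = 2.36 V, R_Th = R_1‖R_2 = 16.1 kΩ.
Base-emitter loop: V_Th = I_B·R_Th + V_BE + (β+1)I_B·R_E, so I_B = (2.36 − 0.7) / (16.1 + 51×0.68) = 0.0327 mA.
I_C = β·I_B = 50×0.0327 = 1.63 mA, and I_E = (β+1)I_B = 1.67 mA.
V_CE = V_CC − I_C·R_C − I_E·R_E = 22 − 1.63×8.2 − 1.67×0.68 = 7.48 V.
V_CE = 7.48 V > 0.2 V confirms active-region operation.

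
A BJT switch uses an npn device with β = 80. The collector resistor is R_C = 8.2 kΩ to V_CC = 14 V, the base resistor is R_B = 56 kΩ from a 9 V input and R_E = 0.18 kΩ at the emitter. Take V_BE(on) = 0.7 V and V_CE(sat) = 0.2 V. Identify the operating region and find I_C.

Assume active: I_B = (9 − 0.7)/(56 + 81×0.18) = 0.118 mA, I_C = β·I_B = 9.41 mA.
Then V_CE = 14 − 9.41×8.2 − 9.53×0.18 = -64.9 V < 0.2 V — the active assumption fails.
Re-solve with V_CE = 0.2 V. KCL at the emitter: V_E/R_E = (V_BB−0.7−V_E)/R_B + (V_CC−0.2−V_E)/R_C, giving V_E = 0.322 V.
I_C = (V_CC − 0.2 − V_E)/R_C = (13.8 − 0.322)/8.2 = 1.64 mA.
Check: I_B = (8.3 − 0.322)/56 = 0.142 mA, and β·I_B = 11.4 mA > I_C, confirming saturation.

saturation; I_C ≈ 1.6 mA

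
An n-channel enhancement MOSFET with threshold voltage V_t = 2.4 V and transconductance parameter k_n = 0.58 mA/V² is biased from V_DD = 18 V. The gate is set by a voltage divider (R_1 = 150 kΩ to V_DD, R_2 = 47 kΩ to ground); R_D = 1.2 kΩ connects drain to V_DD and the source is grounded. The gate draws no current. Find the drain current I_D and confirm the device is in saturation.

I_D ≈ 1 mA

V_G = V_DD·R_2/(R_1+R_2) = 18×47/197 = 4.29 V. With the source grounded, V_GS = V_G = 4.29 V.
Assume saturation: I_D = (k_n/2)(V_GS − V_t)² = (0.58/2)×(4.29 − 2.4)² = 0.29×1.89² = 1.04 mA.
V_DS = V_DD − I_D·R_D = 18 − 1.04×1.2 = 16.8 V.
Saturation requires V_DS ≥ V_GS − V_t = 1.89 V; 16.8 ≥ 1.89 ✓.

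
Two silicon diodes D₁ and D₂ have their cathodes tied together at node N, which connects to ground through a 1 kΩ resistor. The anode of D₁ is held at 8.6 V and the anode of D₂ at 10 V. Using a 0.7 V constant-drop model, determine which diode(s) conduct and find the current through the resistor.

Assume both conduct. Then node N would need to be at both 8.6−0.7 = 7.9 V and 10−0.7 = 9.3 V, which is impossible.
Assume only D₂ conducts: V_N = 10 − 0.7 = 9.3 V, so I_R = 9.3/1 = 9.3 mA.
Check D₁: its anode-to-cathode voltage is 8.6 − 9.3 = -0.7 V < 0.7 V, so it is off. The assumption is consistent.

Only D₂ conducts; I_R ≈ 9.3 mA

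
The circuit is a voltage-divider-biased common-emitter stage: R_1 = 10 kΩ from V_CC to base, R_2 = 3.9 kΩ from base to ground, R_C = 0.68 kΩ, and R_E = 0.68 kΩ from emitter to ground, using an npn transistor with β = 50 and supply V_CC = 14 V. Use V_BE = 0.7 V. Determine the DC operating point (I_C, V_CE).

I_C ≈ 4.3 mA, V_CE ≈ 8.1 V

Thevenize the base divider: V_Th = V_CC·R_2/(R_1+R_2) = 14×3.9/13.9 = 3.93 V, R_Th = R_1‖R_2 = 2.81 kΩ.
Base-emitter loop: V_Th = I_B·R_Th + V_BE + (β+1)I_B·R_E, so I_B = (3.93 − 0.7) / (2.81 + 51×0.68) = 0.0861 mA.
I_C = β·I_B = 50×0.0861 = 4.31 mA, and I_E = (β+1)I_B = 4.39 mA.
V_CE = V_CC − I_C·R_C − I_E·R_E = 14 − 4.31×0.68 − 4.39×0.68 = 8.09 V.
V_CE = 8.09 V > 0.2 V confirms active-region operation.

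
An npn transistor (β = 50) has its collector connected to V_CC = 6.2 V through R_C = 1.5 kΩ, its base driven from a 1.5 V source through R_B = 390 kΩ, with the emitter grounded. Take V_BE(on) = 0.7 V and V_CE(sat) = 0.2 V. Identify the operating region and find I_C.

Assume active. Base-emitter loop: I_B = (V_BB − V_BE)/R_B = (1.5 − 0.7)/390 = 0.00205 mA.
I_C = β·I_B = 50×0.00205 = 0.103 mA.
V_CE = V_CC − I_C·R_C = 6.2 − 0.103×1.5 = 6.05 V > V_CE(sat), so the active-region assumption holds.

active; I_C ≈ 0.1 mA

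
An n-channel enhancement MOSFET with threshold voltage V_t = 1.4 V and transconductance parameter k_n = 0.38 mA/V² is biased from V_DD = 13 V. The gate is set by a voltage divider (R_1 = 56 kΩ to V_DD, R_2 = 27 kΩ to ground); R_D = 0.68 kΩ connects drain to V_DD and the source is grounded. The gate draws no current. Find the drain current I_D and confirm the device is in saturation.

I_D ≈ 1.5 mA

V_G = V_DD·R_2/(R_1+R_2) = 13×27/83 = 4.23 V. With the source grounded, V_GS = V_G = 4.23 V.
Assume saturation: I_D = (k_n/2)(V_GS − V_t)² = (0.38/2)×(4.23 − 1.4)² = 0.19×2.83² = 1.52 mA.
V_DS = V_DD − I_D·R_D = 13 − 1.52×0.68 = 12 V.
Saturation requires V_DS ≥ V_GS − V_t = 2.83 V; 12 ≥ 2.83 ✓.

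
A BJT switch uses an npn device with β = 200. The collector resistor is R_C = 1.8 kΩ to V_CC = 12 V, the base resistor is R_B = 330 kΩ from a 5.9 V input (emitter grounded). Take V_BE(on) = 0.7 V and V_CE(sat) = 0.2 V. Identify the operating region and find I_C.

active; I_C ≈ 3.2 mA

Assume active. Base-emitter loop: I_B = (V_BB − V_BE)/R_B = (5.9 − 0.7)/330 = 0.0158 mA.
I_C = β·I_B = 200×0.0158 = 3.15 mA.
V_CE = V_CC − I_C·R_C = 12 − 3.15×1.8 = 6.33 V > V_CE(sat), so the active-region assumption holds.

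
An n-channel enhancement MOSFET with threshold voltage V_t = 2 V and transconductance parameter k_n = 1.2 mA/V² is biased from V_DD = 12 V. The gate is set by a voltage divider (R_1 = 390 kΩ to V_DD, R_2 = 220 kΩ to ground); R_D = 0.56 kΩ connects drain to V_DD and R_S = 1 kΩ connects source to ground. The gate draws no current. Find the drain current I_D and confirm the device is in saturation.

I_D ≈ 1 mA

V_G = V_DD·R_2/(R_1+R_2) = 12×220/610 = 4.33 V.
Assume saturation: I_D = (k_n/2)(V_GS − V_t)² with V_GS = V_G − I_D·R_S = 4.33 − 1·I_D.
Substituting gives 0.6·I_D² − 3.79·I_D + 3.25 = 0, with roots I_D = 1.02 or 5.3 mA.
The root I_D = 5.3 mA gives V_GS = -0.972 V ≤ V_t, so take I_D = 1.02 mA.
Then V_GS = 3.31 V and V_DS = V_DD − I_D(R_D+R_S) = 12 − 1.02×1.56 = 10.4 V.
Saturation requires V_DS ≥ V_GS − V_t = 1.31 V; 10.4 ≥ 1.31 ✓.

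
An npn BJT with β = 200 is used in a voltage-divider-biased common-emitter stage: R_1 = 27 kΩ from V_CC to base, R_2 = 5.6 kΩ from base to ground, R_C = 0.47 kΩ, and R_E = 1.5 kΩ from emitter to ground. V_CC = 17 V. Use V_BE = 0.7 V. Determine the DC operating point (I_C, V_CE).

I_C ≈ 1.5 mA, V_CE ≈ 14 V

Thevenize the base divider: V_Th = V_CC·R_2/(R_1+R_2) = 17×5.6/32.6 = 2.92 V, R_Th = R_1‖R_2 = 4.64 kΩ.
Base-emitter loop: V_Th = I_B·R_Th + V_BE + (β+1)I_B·R_E, so I_B = (2.92 − 0.7) / (4.64 + 201×1.5) = 0.00725 mA.
I_C = β·I_B = 200×0.00725 = 1.45 mA, and I_E = (β+1)I_B = 1.46 mA.
V_CE = V_CC − I_C·R_C − I_E·R_E = 17 − 1.45×0.47 − 1.46×1.5 = 14.1 V.
V_CE = 14.1 V > 0.2 V confirms active-region operation.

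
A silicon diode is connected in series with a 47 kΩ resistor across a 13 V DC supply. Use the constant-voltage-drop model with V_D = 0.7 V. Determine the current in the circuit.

I ≈ 0.26 mA

KVL around the loop: 13 = V_D + I·R = 0.7 + I × 47 kΩ.
So I = (13 − 0.7) / 47 kΩ = 12.3 / 47 = 0.262 mA.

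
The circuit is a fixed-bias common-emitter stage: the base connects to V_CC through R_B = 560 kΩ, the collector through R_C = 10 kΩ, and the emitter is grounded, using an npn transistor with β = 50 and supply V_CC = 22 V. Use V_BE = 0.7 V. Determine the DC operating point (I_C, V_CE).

Base loop: V_CC = I_B·R_B + V_BE, so I_B = (22 − 0.7)/560 kΩ = 0.038 mA.
In the active region I_C = β·I_B = 50 × 0.038 = 1.9 mA.
Collector loop: V_CE = V_CC − I_C·R_C = 22 − 1.9×10 = 2.98 V.
Since V_CE = 2.98 V > V_CE(sat) ≈ 0.2 V, the transistor is in the active region as assumed.

I_C ≈ 1.9 mA, V_CE ≈ 3 V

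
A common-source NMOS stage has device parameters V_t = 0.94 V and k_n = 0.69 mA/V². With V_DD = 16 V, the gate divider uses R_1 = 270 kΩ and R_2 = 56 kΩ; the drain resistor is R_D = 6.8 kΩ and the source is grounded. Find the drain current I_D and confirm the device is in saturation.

V_G = V_DD·R_2/(R_1+R_2) = 16×56/326 = 2.75 V. With the source grounded, V_GS = V_G = 2.75 V.
Assume saturation: I_D = (k_n/2)(V_GS − V_t)² = (0.69/2)×(2.75 − 0.94)² = 0.345×1.81² = 1.13 mA.
V_DS = V_DD − I_D·R_D = 16 − 1.13×6.8 = 8.33 V.
Saturation requires V_DS ≥ V_GS − V_t = 1.81 V; 8.33 ≥ 1.81 ✓.

I_D ≈ 1.1 mA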